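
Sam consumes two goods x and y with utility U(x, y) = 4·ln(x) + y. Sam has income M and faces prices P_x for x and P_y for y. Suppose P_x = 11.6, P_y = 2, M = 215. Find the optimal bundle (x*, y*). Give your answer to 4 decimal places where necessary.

At the given prices: x* = 4·2/11.6 = 0.6897, and y* = 103.5.

x* = 0.6897, y* = 103.5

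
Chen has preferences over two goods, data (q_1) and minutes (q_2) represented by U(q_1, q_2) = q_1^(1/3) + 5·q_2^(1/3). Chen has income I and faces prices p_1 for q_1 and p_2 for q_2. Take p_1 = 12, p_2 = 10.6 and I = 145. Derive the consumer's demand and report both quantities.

From the CES first-order condition, (1/5)·(q_2/q_1)^(2/3) = p_1/p_2.
Hence q_2/q_1 = (5·p_1/p_2)^(1/(2/3)), i.e. raised to the 1.5 power.
Substitute q_2 = (q_2/q_1)·q_1 into the budget: q_1* = I/(p_1 + p_2·(q_2/q_1)).
Numerically q_2/q_1 = 13.466914, so q_1* = 145/(12 + 10.6·13.466914) = 0.937 and q_2* = 13.466914·0.937 = 12.6185.

q_1* = 0.937, q_2* = 12.6185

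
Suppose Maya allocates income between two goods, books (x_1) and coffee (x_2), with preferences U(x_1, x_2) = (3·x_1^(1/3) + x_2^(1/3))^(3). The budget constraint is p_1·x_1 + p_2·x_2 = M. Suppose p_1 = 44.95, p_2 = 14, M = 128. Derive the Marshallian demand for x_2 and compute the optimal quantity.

MRS = MU_x_1/MU_x_2 = 3·(x_2/x_1)^(2/3). Set equal to p_1/p_2.
Solve for the ratio: x_2/x_1 = [(1/3)·p_1/p_2]^(1.5).
Substitute x_2 = (x_2/x_1)·x_1 into the budget: x_1* = M/(p_1 + p_2·(x_2/x_1)).
Numerically x_2/x_1 = 1.107186, so x_1* = 128/(44.95 + 14·1.107186) = 2.1174 and x_2* = 1.107186·2.1174 = 2.3444.

x_2* = 2.3444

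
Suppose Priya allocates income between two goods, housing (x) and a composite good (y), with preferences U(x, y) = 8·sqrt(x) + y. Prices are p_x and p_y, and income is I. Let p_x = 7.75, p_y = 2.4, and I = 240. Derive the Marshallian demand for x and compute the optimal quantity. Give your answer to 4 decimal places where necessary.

MU_x = 4/√x, MU_y = 1. Tangency: 4/√x = p_x/p_y.
Solve: √x = 4·p_y/p_x, so x*(p_x,p_y) = (4·p_y/p_x)², and y* = (I − p_x·x*)/p_y.
Plugging in: x* = (4·2.4/7.75)² = 1.5344.

x* = 1.5344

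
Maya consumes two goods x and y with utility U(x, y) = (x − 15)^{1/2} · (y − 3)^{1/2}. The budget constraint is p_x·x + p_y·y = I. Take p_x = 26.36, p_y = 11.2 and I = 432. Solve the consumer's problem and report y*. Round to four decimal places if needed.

y* = 3.1339

MRS = (y−3)/(x−15). Tangency with p_x/p_y gives y−3 = (p_x/p_y)·(x−15).
Substituting into the budget: x* = 15 + 0.5·(I − 15·p_x − 3·p_y)/p_x, and y* = 3 + 0.5·(…)/p_y.
Discretionary income = 432 − 15·26.36 − 3·11.2 = 3; y* = 3 + 0.5·3/11.2 = 3.1339.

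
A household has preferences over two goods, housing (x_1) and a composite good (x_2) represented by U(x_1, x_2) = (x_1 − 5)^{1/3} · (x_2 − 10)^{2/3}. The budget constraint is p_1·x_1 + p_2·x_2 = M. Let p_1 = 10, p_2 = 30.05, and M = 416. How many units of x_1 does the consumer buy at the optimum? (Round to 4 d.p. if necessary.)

MRS = (1/2)·(x_2−10)/(x_1−5). Tangency with p_1/p_2 gives x_2−10 = 2·(p_1/p_2)·(x_1−5).
Substituting into the budget: x_1* = 5 + 1/3·(M − 5·p_1 − 10·p_2)/p_1, and x_2* = 10 + 2/3·(…)/p_2.
Discretionary income = 416 − 5·10 − 10·30.05 = 65.5; x_1* = 5 + 1/3·65.5/10 = 7.1833.

x_1* = 7.1833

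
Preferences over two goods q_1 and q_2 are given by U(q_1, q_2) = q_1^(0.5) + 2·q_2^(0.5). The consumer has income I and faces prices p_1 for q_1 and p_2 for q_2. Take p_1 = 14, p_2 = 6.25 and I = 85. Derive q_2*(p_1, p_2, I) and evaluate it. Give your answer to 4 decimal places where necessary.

q_2* = 12.2345

From the CES first-order condition, (1/2)·(q_2/q_1)^(0.5) = p_1/p_2.
Hence q_2/q_1 = (2·p_1/p_2)^(1/(0.5)), i.e. raised to the 2 power.
With the ratio pinned down, the budget gives q_1* = I/(p_1 + p_2·(q_2/q_1)) and q_2* = (q_2/q_1)·q_1*.
Numerically q_2/q_1 = 20.0704, so q_1* = 85/(14 + 6.25·20.0704) = 0.6096 and q_2* = 20.0704·0.6096 = 12.2345.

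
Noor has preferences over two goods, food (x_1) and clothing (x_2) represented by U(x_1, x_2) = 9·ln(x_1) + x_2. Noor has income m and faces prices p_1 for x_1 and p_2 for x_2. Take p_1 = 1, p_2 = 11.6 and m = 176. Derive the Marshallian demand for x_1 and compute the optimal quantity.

Set MRS = p_1/p_2: (9/x_1)/1 = p_1/p_2.
So x_1*(p_1,p_2) = 9·p_2/p_1, independent of income; and x_2* = (m − 9·p_2)/p_2.
At the given prices: x_1* = 9·11.6/1 = 104.4.

x_1* = 104.4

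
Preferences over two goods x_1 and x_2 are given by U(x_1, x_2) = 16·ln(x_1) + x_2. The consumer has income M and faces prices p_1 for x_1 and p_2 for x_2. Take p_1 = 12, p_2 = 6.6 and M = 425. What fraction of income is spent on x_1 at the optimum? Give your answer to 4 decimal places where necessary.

MU_x_1 = 16/x_1, MU_x_2 = 1. Tangency: 16/x_1 = p_1/p_2.
So x_1*(p_1,p_2) = 16·p_2/p_1, independent of income; and x_2* = (M − 16·p_2)/p_2.
At the given prices: x_1* = 16·6.6/12 = 8.8, and x_2* = 48.3939.
Expenditure on x_1: 12·8.8 = 105.6; share = 0.2485.

share on x_1 = 0.2485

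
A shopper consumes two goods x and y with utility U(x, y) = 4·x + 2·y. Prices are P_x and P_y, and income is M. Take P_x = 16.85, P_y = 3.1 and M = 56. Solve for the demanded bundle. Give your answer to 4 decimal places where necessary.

x* = 0, y* = 18.0645

y gives more utility per dollar, so spend all income on y: y* = M/P_y, x* = 0.
Numerically: x* = 0, y* = 18.0645.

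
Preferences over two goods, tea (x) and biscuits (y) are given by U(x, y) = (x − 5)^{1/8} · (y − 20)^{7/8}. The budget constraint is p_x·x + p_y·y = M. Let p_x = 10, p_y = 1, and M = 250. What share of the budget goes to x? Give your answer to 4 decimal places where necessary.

Let x' = x−5, y' = y−20. MRS = (1/7)·y'/x' = p_x/p_y.
Substituting into the budget: x* = 5 + 0.125·(M − 5·p_x − 20·p_y)/p_x, and y* = 20 + 0.875·(…)/p_y.
Discretionary income = 250 − 5·10 − 20·1 = 180; x* = 5 + 0.125·180/10 = 7.25; y* = 20 + 0.875·180/1 = 177.5.
Expenditure on x: 10·7.25 = 72.5; share = 0.29.

share on x = 0.29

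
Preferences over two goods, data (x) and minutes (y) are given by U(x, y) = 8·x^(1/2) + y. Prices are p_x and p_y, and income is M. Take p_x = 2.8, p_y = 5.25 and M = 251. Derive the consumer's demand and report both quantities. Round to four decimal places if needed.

x* = 56.25, y* = 17.8095

Utility is quasi-linear in y; the FOC for x is 4/√x = p_x/p_y.
Solve: √x = 4·p_y/p_x, so x*(p_x,p_y) = (4·p_y/p_x)², and y* = (M − p_x·x*)/p_y.
Plugging in: x* = (4·5.25/2.8)² = 56.25, y* = 17.8095.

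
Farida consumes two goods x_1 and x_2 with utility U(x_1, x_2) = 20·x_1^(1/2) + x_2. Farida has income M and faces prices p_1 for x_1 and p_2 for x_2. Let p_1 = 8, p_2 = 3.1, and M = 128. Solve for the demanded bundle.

x_1* = 15.0156, x_2* = 2.5403

Utility is quasi-linear in x_2; the FOC for x_1 is 10/√x_1 = p_1/p_2.
Thus x_1* = (10·p_2/p_1)² — independent of M — with the rest of income spent on x_2.
Plugging in: x_1* = (10·3.1/8)² = 15.0156, x_2* = 2.5403.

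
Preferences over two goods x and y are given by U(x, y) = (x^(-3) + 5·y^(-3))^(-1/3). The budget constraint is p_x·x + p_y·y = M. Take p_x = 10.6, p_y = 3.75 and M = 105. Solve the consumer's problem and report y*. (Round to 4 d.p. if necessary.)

y* = 11.3921

Substitute y = (y/x)·x into the budget: x* = M/(p_x + p_y·(y/x)).
Numerically y/x = 1.938926, so x* = 105/(10.6 + 3.75·1.938926) = 5.8755 and y* = 1.938926·5.8755 = 11.3921.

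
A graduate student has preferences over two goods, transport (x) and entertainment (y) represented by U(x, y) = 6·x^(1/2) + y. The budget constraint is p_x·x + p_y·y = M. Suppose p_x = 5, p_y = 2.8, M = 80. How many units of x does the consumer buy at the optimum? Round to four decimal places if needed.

x* = 2.8224

Solve: √x = 3·p_y/p_x, so x*(p_x,p_y) = (3·p_y/p_x)², and y* = (M − p_x·x*)/p_y.
Plugging in: x* = (3·2.8/5)² = 2.8224.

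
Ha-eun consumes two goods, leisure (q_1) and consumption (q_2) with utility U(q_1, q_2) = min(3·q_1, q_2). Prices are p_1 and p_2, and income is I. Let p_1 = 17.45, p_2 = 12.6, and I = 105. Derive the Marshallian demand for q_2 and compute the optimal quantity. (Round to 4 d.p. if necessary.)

With perfect complements, no substitution: consume in ratio q_1:q_2 = 1:3.
Budget: p_1·q_1 + p_2·3·q_1 = I, so (p_1 + 3·p_2)·q_1 = I.
Demand: q_1*(p_1,p_2,I) = I/(p_1 + 3·p_2), q_2* = 3·I/(p_1 + 3·p_2).
Here 17.45 + 3·12.6 = 55.25, giving q_2* = 5.7014.

q_2* = 5.7014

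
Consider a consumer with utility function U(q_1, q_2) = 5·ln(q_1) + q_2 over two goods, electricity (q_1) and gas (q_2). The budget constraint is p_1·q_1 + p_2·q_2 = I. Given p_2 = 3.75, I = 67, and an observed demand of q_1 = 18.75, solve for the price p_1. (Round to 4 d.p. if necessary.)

MU_q_1 = 5/q_1, MU_q_2 = 1. Tangency: 5/q_1 = p_1/p_2.
So q_1*(p_1,p_2) = 5·p_2/p_1, independent of income; and q_2* = (I − 5·p_2)/p_2.
Set q_1* = 18.75 in the demand function and solve for p_1: p_1 = 1.

p_1 = 1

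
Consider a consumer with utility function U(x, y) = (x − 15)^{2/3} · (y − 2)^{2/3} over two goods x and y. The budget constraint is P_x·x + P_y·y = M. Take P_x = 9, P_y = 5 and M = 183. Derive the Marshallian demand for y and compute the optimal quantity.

This is Cobb-Douglas in (x−15, y−2): tangency gives 2/3·P_y·(y−2) = 2/3·P_x·(x−15).
Substituting into the budget: x* = 15 + 0.5·(M − 15·P_x − 2·P_y)/P_x, and y* = 2 + 0.5·(…)/P_y.
Discretionary income = 183 − 15·9 − 2·5 = 38; y* = 2 + 0.5·38/5 = 5.8.

y* = 5.8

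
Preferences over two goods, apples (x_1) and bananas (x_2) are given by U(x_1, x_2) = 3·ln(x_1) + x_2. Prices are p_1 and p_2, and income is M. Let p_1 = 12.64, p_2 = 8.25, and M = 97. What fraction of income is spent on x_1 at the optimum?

MU_x_1 = 3/x_1, MU_x_2 = 1. Tangency: 3/x_1 = p_1/p_2.
So x_1*(p_1,p_2) = 3·p_2/p_1, independent of income; and x_2* = (M − 3·p_2)/p_2.
At the given prices: x_1* = 3·8.25/12.64 = 1.9581, and x_2* = 8.7576.
Expenditure on x_1: 12.64·1.9581 = 24.75; share = 0.2552.

share on x_1 = 0.2552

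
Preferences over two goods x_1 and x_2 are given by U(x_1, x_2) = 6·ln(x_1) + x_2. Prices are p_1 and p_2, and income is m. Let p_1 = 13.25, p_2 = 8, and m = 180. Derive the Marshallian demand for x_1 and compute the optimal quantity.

x_1* = 3.6226

At the given prices: x_1* = 6·8/13.25 = 3.6226.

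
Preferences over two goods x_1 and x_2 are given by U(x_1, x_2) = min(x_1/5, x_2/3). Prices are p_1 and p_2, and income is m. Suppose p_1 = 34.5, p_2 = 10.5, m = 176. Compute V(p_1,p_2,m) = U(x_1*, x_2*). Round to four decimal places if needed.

With perfect complements, no substitution: consume in ratio x_1:x_2 = 5:3.
Budget: p_1·x_1 + p_2·(3/5)·x_1 = m, so (5·p_1 + 3·p_2)·x_1 = 5·m.
Demand: x_1*(p_1,p_2,m) = 5·m/(5·p_1 + 3·p_2), x_2* = 3·m/(5·p_1 + 3·p_2).
Here 5·34.5 + 3·10.5 = 204, giving x_1* = 4.3137 and x_2* = 2.5882.
Utility at the optimum: U(4.3137, 2.5882) = 0.8627.

V = 0.8627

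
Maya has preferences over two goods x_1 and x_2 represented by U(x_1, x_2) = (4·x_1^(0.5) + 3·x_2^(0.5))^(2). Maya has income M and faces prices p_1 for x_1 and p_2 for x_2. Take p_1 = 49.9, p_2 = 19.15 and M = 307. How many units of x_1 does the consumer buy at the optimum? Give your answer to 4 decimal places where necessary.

MU_x_1 ∝ 4·x_1^(-0.5), MU_x_2 ∝ 3·x_2^(-0.5), so MRS = (4/3)·(x_2/x_1)^(0.5) = p_1/p_2.
Solve for the ratio: x_2/x_1 = [(3/4)·p_1/p_2]^(2).
Substitute x_2 = (x_2/x_1)·x_1 into the budget: x_1* = M/(p_1 + p_2·(x_2/x_1)).
Numerically x_2/x_1 = 3.81932, so x_1* = 307/(49.9 + 19.15·3.81932) = 2.4951.

x_1* = 2.4951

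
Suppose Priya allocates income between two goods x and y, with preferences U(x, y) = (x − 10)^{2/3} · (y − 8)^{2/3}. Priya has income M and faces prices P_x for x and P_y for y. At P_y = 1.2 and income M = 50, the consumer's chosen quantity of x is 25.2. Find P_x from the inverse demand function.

Let x' = x−10, y' = y−8. MRS = y'/x' = P_x/P_y.
After buying the subsistence bundle (10, 8), a share 0.5 of the remaining income goes to x: x* = 10 + 0.5·(M − 10P_x − 8P_y)/P_x.
Set x* = 25.2 in the demand function and solve for P_x: P_x = 1.

P_x = 1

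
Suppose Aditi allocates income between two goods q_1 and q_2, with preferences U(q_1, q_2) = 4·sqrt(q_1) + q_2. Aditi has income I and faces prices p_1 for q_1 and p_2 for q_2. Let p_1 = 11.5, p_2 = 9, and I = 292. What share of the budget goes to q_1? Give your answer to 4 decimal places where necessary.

share on q_1 = 0.0965

Utility is quasi-linear in q_2; the FOC for q_1 is 2/√q_1 = p_1/p_2.
Thus q_1* = (2·p_2/p_1)² — independent of I — with the rest of income spent on q_2.
Plugging in: q_1* = (2·9/11.5)² = 2.4499, q_2* = 29.314.
Expenditure on q_1: 11.5·2.4499 = 28.1739; share = 0.0965.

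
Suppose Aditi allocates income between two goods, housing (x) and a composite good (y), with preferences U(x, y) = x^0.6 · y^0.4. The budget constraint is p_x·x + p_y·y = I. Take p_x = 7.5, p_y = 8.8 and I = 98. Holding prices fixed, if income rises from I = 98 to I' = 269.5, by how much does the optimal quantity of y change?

Δy* = 7.7955

The MRS is (3/2)·y/x. Set MRS = p_x/p_y.
So 0.6·p_y·y = 0.4·p_x·x; combined with the budget, a share 0.6 of income goes to x.
Demand: x*(p_x,p_y,I) = 0.6·I/p_x and y* = 0.4·I/p_y.
At p_x=7.5, p_y=8.8, I=98: y* = 0.4·98/8.8 = 4.4545.
At I' = 269.5: y* = 12.25. Change: 12.25 − 4.4545 = 7.7955.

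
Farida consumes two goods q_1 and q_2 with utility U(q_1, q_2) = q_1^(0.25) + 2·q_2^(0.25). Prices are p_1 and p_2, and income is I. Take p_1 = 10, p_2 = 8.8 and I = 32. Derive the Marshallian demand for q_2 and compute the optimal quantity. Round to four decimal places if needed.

q_2* = 2.6345

MU_q_1 ∝ q_1^(-0.75), MU_q_2 ∝ 2·q_2^(-0.75), so MRS = (1/2)·(q_2/q_1)^(0.75) = p_1/p_2.
Solve for the ratio: q_2/q_1 = [2·p_1/p_2]^(4/3).
With the ratio pinned down, the budget gives q_1* = I/(p_1 + p_2·(q_2/q_1)) and q_2* = (q_2/q_1)·q_1*.
Numerically q_2/q_1 = 2.988109, so q_1* = 32/(10 + 8.8·2.988109) = 0.8817 and q_2* = 2.988109·0.8817 = 2.6345.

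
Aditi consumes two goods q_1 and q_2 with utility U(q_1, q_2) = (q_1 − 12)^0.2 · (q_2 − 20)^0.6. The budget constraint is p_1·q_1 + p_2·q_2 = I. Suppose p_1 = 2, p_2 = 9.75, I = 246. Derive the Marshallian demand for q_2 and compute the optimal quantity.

Let q_1' = q_1−12, q_2' = q_2−20. MRS = (1/3)·q_2'/q_1' = p_1/p_2.
After buying the subsistence bundle (12, 20), a share 0.25 of the remaining income goes to q_1: q_1* = 12 + 0.25·(I − 12p_1 − 20p_2)/p_1.
Discretionary income = 246 − 12·2 − 20·9.75 = 27; q_2* = 20 + 0.75·27/9.75 = 22.0769.

q_2* = 22.0769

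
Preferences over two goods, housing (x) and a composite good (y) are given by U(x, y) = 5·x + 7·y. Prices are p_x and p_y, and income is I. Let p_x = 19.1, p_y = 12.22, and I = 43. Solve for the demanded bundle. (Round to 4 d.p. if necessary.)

Linear utility — the consumer picks whichever good has higher MU/price: 5/19.1 = 0.2618 vs 7/12.22 = 0.5728.
y gives more utility per dollar, so spend all income on y: y* = I/p_y, x* = 0.
Numerically: x* = 0, y* = 3.5188.

x* = 0, y* = 3.5188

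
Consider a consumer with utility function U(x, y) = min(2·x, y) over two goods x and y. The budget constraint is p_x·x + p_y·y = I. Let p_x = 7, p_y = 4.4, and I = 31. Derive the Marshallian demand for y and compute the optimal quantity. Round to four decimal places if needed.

Demand: x*(p_x,p_y,I) = I/(p_x + 2·p_y), y* = 2·I/(p_x + 2·p_y).
Here 7 + 2·4.4 = 15.8, giving y* = 3.9241.

y* = 3.9241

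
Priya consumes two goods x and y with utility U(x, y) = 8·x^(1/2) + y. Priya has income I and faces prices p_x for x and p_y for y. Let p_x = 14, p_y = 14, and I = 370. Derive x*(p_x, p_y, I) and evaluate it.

Utility is quasi-linear in y; the FOC for x is 4/√x = p_x/p_y.
Thus x* = (4·p_y/p_x)² — independent of I — with the rest of income spent on y.
Plugging in: x* = (4·14/14)² = 16.

x* = 16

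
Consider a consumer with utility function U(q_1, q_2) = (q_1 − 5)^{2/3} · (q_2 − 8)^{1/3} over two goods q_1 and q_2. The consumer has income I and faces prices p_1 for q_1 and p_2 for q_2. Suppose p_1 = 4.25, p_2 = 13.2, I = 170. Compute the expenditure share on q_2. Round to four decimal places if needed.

MRS = 2·(q_2−8)/(q_1−5). Tangency with p_1/p_2 gives q_2−8 = (1/2)·(p_1/p_2)·(q_1−5).
Substituting into the budget: q_1* = 5 + 2/3·(I − 5·p_1 − 8·p_2)/p_1, and q_2* = 8 + 1/3·(…)/p_2.
Discretionary income = 170 − 5·4.25 − 8·13.2 = 43.15; q_1* = 5 + 2/3·43.15/4.25 = 11.7686; q_2* = 8 + 1/3·43.15/13.2 = 9.0896.
Expenditure on q_2: 13.2·9.0896 = 119.9833; share = 0.7058.

share on q_2 = 0.7058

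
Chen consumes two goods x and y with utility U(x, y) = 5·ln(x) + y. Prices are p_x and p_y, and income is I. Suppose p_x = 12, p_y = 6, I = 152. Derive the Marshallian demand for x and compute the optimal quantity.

x* = 2.5

Set MRS = p_x/p_y: (5/x)/1 = p_x/p_y.
So x*(p_x,p_y) = 5·p_y/p_x, independent of income; and y* = (I − 5·p_y)/p_y.
At the given prices: x* = 5·6/12 = 2.5.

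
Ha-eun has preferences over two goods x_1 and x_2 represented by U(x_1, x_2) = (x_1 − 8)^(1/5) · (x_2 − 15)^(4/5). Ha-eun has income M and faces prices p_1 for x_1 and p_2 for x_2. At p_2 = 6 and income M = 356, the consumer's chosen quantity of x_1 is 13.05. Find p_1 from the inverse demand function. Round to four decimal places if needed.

Let x_1' = x_1−8, x_2' = x_2−15. MRS = (1/4)·x_2'/x_1' = p_1/p_2.
Substituting into the budget: x_1* = 8 + 0.2·(M − 8·p_1 − 15·p_2)/p_1, and x_2* = 15 + 0.8·(…)/p_2.
Set x_1* = 13.05 in the demand function and solve for p_1: p_1 = 8.

p_1 = 8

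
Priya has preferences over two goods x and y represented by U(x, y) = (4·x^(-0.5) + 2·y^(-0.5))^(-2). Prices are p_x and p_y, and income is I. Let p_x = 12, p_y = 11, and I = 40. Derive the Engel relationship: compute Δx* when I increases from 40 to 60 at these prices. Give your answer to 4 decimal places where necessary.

Δx* = 1.0339

MRS = MU_x/MU_y = 2·(y/x)^(1.5). Set equal to p_x/p_y.
Solve for the ratio: y/x = [(1/2)·p_x/p_y]^(2/3).
With the ratio pinned down, the budget gives x* = I/(p_x + p_y·(y/x)) and y* = (y/x)·x*.
Numerically y/x = 0.667584, so x* = 40/(12 + 11·0.667584) = 2.0679.
At I' = 60: x* = 3.1018. Change: 3.1018 − 2.0679 = 1.0339.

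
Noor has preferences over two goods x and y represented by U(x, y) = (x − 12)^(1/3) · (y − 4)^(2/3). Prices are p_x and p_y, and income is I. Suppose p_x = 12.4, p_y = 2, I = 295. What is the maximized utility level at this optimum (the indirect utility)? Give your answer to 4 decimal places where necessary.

Let x' = x−12, y' = y−4. MRS = (1/2)·y'/x' = p_x/p_y.
Substituting into the budget: x* = 12 + 1/3·(I − 12·p_x − 4·p_y)/p_x, and y* = 4 + 2/3·(…)/p_y.
Discretionary income = 295 − 12·12.4 − 4·2 = 138.2; x* = 12 + 1/3·138.2/12.4 = 15.7151; y* = 4 + 2/3·138.2/2 = 50.0667.
Utility at the optimum: U(15.7151, 50.0667) = 19.9027.

V = 19.9027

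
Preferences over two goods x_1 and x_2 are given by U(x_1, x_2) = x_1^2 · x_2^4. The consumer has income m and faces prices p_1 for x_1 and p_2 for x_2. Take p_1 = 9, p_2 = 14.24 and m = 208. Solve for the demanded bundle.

x_1* = 7.7037, x_2* = 9.7378

MU_x_1/MU_x_2 = (2·x_2)/(4·x_1); tangency sets this equal to p_1/p_2.
Rearranging, p_2·x_2 = 2·p_1·x_1. Substituting into the budget gives p_1·x_1·(1 + 2) = m.
Demand: x_1*(p_1,p_2,m) = 1/3·m/p_1 and x_2* = 2/3·m/p_2.
At p_1=9, p_2=14.24, m=208: x_1* = 1/3·208/9 = 7.7037, x_2* = 9.7378.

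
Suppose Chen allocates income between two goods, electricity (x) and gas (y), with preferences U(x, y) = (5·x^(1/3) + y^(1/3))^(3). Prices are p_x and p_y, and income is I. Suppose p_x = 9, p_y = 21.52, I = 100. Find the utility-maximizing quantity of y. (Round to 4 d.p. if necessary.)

y* = 0.2541

MU_x ∝ 5·x^(-2/3), MU_y ∝ y^(-2/3), so MRS = 5·(y/x)^(2/3) = p_x/p_y.
Solve for the ratio: y/x = [(1/5)·p_x/p_y]^(1.5).
Substitute y = (y/x)·x into the budget: x* = I/(p_x + p_y·(y/x)).
Numerically y/x = 0.024191, so x* = 100/(9 + 21.52·0.024191) = 10.5036 and y* = 0.024191·10.5036 = 0.2541.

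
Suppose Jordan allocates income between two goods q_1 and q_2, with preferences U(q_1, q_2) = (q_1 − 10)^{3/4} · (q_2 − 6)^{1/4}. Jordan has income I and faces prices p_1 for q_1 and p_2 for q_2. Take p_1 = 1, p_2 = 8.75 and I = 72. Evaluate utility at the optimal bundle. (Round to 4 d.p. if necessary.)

Discretionary income = 72 − 10·1 − 6·8.75 = 9.5; q_1* = 10 + 0.75·9.5/1 = 17.125; q_2* = 6 + 0.25·9.5/8.75 = 6.2714.
Utility at the optimum: U(17.125, 6.2714) = 3.1478.

V = 3.1478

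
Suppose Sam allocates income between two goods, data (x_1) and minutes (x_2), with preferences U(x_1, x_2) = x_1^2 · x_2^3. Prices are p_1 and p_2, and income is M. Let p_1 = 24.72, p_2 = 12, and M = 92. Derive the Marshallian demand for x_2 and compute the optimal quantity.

x_2* = 4.6

Tangency: MRS = (2/3)·x_2/x_1 = p_1/p_2.
So 2·p_2·x_2 = 3·p_1·x_1; combined with the budget, a share 0.4 of income goes to x_1.
Demand: x_1*(p_1,p_2,M) = 0.4·M/p_1 and x_2* = 0.6·M/p_2.
At p_1=24.72, p_2=12, M=92: x_2* = 0.6·92/12 = 4.6.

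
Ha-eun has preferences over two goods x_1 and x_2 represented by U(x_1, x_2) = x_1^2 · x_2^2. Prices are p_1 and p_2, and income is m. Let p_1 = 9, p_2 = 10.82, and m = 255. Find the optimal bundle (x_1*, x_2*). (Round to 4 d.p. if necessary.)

x_1* = 14.1667, x_2* = 11.7837

Demand: x_1*(p_1,p_2,m) = 0.5·m/p_1 and x_2* = 0.5·m/p_2.
At p_1=9, p_2=10.82, m=255: x_1* = 0.5·255/9 = 14.1667, x_2* = 11.7837.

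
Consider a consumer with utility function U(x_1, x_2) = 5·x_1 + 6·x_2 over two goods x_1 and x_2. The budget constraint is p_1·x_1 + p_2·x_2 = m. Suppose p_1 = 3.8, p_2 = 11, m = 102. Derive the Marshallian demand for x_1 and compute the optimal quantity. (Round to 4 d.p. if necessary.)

x_1* = 26.8421

Numerically: x_1* = 26.8421, x_2* = 0.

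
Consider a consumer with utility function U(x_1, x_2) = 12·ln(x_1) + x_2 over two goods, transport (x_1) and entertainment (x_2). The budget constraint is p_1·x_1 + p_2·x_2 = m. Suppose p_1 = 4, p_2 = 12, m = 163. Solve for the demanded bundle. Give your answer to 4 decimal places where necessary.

MU_x_1 = 12/x_1, MU_x_2 = 1. Tangency: 12/x_1 = p_1/p_2.
So x_1*(p_1,p_2) = 12·p_2/p_1, independent of income; and x_2* = (m − 12·p_2)/p_2.
At the given prices: x_1* = 12·12/4 = 36, and x_2* = 1.5833.

x_1* = 36, x_2* = 1.5833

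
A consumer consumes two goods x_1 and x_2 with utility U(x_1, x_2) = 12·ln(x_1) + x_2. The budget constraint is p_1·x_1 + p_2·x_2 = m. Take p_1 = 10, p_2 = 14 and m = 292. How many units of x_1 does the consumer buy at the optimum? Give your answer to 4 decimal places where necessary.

x_1* = 16.8

Set MRS = p_1/p_2: (12/x_1)/1 = p_1/p_2.
So x_1*(p_1,p_2) = 12·p_2/p_1, independent of income; and x_2* = (m − 12·p_2)/p_2.
At the given prices: x_1* = 12·14/10 = 16.8.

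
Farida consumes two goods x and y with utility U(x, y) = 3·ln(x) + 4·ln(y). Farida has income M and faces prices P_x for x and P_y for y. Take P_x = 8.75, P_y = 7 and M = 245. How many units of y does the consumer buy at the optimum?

y* = 20

Demand: x*(P_x,P_y,M) = 3/7·M/P_x and y* = 4/7·M/P_y.
At P_x=8.75, P_y=7, M=245: y* = 4/7·245/7 = 20.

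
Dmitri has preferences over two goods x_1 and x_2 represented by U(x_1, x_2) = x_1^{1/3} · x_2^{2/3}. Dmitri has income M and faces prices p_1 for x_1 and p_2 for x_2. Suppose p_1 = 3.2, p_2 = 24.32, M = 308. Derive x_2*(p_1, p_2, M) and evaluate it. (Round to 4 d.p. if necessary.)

x_2* = 8.443

Tangency: MRS = (1/2)·x_2/x_1 = p_1/p_2.
So 1/3·p_2·x_2 = 2/3·p_1·x_1; combined with the budget, a share 1/3 of income goes to x_1.
Demand: x_1*(p_1,p_2,M) = 1/3·M/p_1 and x_2* = 2/3·M/p_2.
At p_1=3.2, p_2=24.32, M=308: x_2* = 2/3·308/24.32 = 8.443.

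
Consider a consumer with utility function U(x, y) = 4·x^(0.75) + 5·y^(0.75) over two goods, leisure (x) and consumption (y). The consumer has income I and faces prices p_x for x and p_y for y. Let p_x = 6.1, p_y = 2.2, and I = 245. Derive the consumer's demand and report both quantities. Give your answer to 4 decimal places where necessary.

MRS = MU_x/MU_y = (4/5)·(y/x)^(0.25). Set equal to p_x/p_y.
Hence y/x = ((5/4)·p_x/p_y)^(1/(0.25)), i.e. raised to the 4 power.
Substitute y = (y/x)·x into the budget: x* = I/(p_x + p_y·(y/x)).
Numerically y/x = 144.300777, so x* = 245/(6.1 + 2.2·144.300777) = 0.7572 and y* = 144.300777·0.7572 = 109.2641.

x* = 0.7572, y* = 109.2641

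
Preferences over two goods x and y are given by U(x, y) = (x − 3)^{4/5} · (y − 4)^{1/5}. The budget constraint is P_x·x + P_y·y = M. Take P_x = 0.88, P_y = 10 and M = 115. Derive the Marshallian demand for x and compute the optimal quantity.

x* = 68.7818

Let x' = x−3, y' = y−4. MRS = 4·y'/x' = P_x/P_y.
After buying the subsistence bundle (3, 4), a share 0.8 of the remaining income goes to x: x* = 3 + 0.8·(M − 3P_x − 4P_y)/P_x.
Discretionary income = 115 − 3·0.88 − 4·10 = 72.36; x* = 3 + 0.8·72.36/0.88 = 68.7818.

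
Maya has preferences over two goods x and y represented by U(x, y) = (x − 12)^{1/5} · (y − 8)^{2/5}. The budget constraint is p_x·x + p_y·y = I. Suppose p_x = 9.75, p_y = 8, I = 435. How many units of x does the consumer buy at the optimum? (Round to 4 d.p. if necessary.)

MRS = (1/2)·(y−8)/(x−12). Tangency with p_x/p_y gives y−8 = 2·(p_x/p_y)·(x−12).
Substituting into the budget: x* = 12 + 1/3·(I − 12·p_x − 8·p_y)/p_x, and y* = 8 + 2/3·(…)/p_y.
Discretionary income = 435 − 12·9.75 − 8·8 = 254; x* = 12 + 1/3·254/9.75 = 20.6838.

x* = 20.6838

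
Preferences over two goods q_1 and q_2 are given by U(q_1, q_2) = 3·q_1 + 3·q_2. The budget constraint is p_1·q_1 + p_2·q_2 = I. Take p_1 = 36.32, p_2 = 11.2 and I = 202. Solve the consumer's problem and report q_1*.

Numerically: q_1* = 0, q_2* = 18.0357.

q_1* = 0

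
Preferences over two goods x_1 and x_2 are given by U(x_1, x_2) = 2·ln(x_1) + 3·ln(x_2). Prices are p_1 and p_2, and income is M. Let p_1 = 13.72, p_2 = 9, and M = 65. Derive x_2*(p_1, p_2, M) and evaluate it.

Demand: x_1*(p_1,p_2,M) = 0.4·M/p_1 and x_2* = 0.6·M/p_2.
At p_1=13.72, p_2=9, M=65: x_2* = 0.6·65/9 = 4.3333.

x_2* = 4.3333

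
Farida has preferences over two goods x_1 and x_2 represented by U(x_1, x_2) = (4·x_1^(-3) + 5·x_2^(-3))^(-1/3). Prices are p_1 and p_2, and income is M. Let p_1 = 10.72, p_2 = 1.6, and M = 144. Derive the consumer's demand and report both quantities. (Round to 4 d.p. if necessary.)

x_1* = 10.7128, x_2* = 18.2242

MU_x_1 ∝ 4·x_1^(-4), MU_x_2 ∝ 5·x_2^(-4), so MRS = (4/5)·(x_2/x_1)^(4) = p_1/p_2.
Solve for the ratio: x_2/x_1 = [(5/4)·p_1/p_2]^(0.25).
With the ratio pinned down, the budget gives x_1* = M/(p_1 + p_2·(x_2/x_1)) and x_2* = (x_2/x_1)·x_1*.
Numerically x_2/x_1 = 1.701164, so x_1* = 144/(10.72 + 1.6·1.701164) = 10.7128 and x_2* = 1.701164·10.7128 = 18.2242.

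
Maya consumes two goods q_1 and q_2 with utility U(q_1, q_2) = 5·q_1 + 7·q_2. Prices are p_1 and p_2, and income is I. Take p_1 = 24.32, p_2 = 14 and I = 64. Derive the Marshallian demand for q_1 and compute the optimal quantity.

q_2 gives more utility per dollar, so spend all income on q_2: q_2* = I/p_2, q_1* = 0.
Numerically: q_1* = 0, q_2* = 4.5714.

q_1* = 0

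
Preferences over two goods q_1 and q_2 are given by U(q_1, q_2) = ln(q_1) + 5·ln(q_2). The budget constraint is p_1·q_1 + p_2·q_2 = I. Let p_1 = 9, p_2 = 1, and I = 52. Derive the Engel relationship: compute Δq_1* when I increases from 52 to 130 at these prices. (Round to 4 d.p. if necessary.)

The MRS is (1/5)·q_2/q_1. Set MRS = p_1/p_2.
Rearranging, p_2·q_2 = 5·p_1·q_1. Substituting into the budget gives p_1·q_1·(1 + 5) = I.
Demand: q_1*(p_1,p_2,I) = 1/6·I/p_1 and q_2* = 5/6·I/p_2.
At p_1=9, p_2=1, I=52: q_1* = 1/6·52/9 = 0.963.
At I' = 130: q_1* = 2.4074. Change: 2.4074 − 0.963 = 1.4444.

Δq_1* = 1.4444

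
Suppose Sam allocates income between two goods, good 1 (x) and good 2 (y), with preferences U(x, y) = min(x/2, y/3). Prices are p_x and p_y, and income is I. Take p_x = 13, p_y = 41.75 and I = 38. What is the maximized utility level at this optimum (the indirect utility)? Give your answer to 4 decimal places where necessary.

V = 0.2512

Here 2·13 + 3·41.75 = 151.25, giving x* = 0.5025 and y* = 0.7537.
Utility at the optimum: U(0.5025, 0.7537) = 0.2512.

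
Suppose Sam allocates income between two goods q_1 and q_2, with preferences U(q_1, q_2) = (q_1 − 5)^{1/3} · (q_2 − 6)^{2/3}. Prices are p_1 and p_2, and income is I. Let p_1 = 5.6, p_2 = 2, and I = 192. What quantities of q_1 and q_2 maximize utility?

q_1* = 14.0476, q_2* = 56.6667

This is Cobb-Douglas in (q_1−5, q_2−6): tangency gives 1/3·p_2·(q_2−6) = 2/3·p_1·(q_1−5).
After buying the subsistence bundle (5, 6), a share 1/3 of the remaining income goes to q_1: q_1* = 5 + 1/3·(I − 5p_1 − 6p_2)/p_1.
Discretionary income = 192 − 5·5.6 − 6·2 = 152; q_1* = 5 + 1/3·152/5.6 = 14.0476; q_2* = 6 + 2/3·152/2 = 56.6667.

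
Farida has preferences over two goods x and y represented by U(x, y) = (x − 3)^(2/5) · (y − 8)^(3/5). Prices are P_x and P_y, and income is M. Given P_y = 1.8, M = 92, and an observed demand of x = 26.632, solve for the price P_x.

P_x = 1.25

This is Cobb-Douglas in (x−3, y−8): tangency gives 0.4·P_y·(y−8) = 0.6·P_x·(x−3).
Substituting into the budget: x* = 3 + 0.4·(M − 3·P_x − 8·P_y)/P_x, and y* = 8 + 0.6·(…)/P_y.
Set x* = 26.632 in the demand function and solve for P_x: P_x = 1.25.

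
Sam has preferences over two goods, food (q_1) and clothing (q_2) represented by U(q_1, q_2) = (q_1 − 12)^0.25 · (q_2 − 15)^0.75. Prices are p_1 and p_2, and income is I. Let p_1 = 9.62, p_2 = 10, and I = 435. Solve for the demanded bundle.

q_1* = 16.4064, q_2* = 27.717

Let q_1' = q_1−12, q_2' = q_2−15. MRS = (1/3)·q_2'/q_1' = p_1/p_2.
After buying the subsistence bundle (12, 15), a share 0.25 of the remaining income goes to q_1: q_1* = 12 + 0.25·(I − 12p_1 − 15p_2)/p_1.
Discretionary income = 435 − 12·9.62 − 15·10 = 169.56; q_1* = 12 + 0.25·169.56/9.62 = 16.4064; q_2* = 15 + 0.75·169.56/10 = 27.717.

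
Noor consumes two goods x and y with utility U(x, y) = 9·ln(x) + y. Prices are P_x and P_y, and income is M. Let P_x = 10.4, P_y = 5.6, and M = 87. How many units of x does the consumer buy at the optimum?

x* = 4.8462

MU_x = 9/x, MU_y = 1. Tangency: 9/x = P_x/P_y.
So x*(P_x,P_y) = 9·P_y/P_x, independent of income; and y* = (M − 9·P_y)/P_y.
At the given prices: x* = 9·5.6/10.4 = 4.8462.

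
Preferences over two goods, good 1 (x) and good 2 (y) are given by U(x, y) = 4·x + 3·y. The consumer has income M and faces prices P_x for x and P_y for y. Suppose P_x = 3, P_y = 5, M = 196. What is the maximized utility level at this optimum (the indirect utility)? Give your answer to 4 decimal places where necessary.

V = 261.3333

Linear utility — the consumer picks whichever good has higher MU/price: 4/3 = 1.3333 vs 3/5 = 0.6.
x gives more utility per dollar, so spend all income on x: x* = M/P_x, y* = 0.
Numerically: x* = 65.3333, y* = 0.
Utility at the optimum: U(65.3333, 0) = 261.3333.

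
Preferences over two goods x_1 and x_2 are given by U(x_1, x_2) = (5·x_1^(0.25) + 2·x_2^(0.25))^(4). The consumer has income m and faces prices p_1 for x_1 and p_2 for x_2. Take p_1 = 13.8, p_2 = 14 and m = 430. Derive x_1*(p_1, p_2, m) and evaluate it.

With the ratio pinned down, the budget gives x_1* = m/(p_1 + p_2·(x_2/x_1)) and x_2* = (x_2/x_1)·x_1*.
Numerically x_2/x_1 = 0.289122, so x_1* = 430/(13.8 + 14·0.289122) = 24.0927.

x_1* = 24.0927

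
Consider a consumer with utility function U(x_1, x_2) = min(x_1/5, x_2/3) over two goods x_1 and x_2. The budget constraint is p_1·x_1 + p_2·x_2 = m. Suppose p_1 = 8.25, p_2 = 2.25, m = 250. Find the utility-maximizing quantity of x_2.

Leontief preferences: the optimum is at the kink where x_1/5 = x_2/3, i.e. x_2 = (3/5)·x_1.
Budget: p_1·x_1 + p_2·(3/5)·x_1 = m, so (5·p_1 + 3·p_2)·x_1 = 5·m.
Demand: x_1*(p_1,p_2,m) = 5·m/(5·p_1 + 3·p_2), x_2* = 3·m/(5·p_1 + 3·p_2).
Here 5·8.25 + 3·2.25 = 48, giving x_2* = 15.625.

x_2* = 15.625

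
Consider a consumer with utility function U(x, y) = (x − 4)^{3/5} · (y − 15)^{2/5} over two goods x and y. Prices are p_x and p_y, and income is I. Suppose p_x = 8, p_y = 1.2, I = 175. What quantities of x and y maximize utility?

x* = 13.375, y* = 56.6667

Let x' = x−4, y' = y−15. MRS = (3/2)·y'/x' = p_x/p_y.
After buying the subsistence bundle (4, 15), a share 0.6 of the remaining income goes to x: x* = 4 + 0.6·(I − 4p_x − 15p_y)/p_x.
Discretionary income = 175 − 4·8 − 15·1.2 = 125; x* = 4 + 0.6·125/8 = 13.375; y* = 15 + 0.4·125/1.2 = 56.6667.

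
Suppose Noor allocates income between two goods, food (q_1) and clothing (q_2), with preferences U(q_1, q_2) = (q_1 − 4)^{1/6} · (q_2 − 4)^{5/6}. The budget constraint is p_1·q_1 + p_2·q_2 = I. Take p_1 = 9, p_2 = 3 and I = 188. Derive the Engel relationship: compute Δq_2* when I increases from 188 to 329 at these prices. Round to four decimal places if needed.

Δq_2* = 39.1667

This is Cobb-Douglas in (q_1−4, q_2−4): tangency gives 1/6·p_2·(q_2−4) = 5/6·p_1·(q_1−4).
After buying the subsistence bundle (4, 4), a share 1/6 of the remaining income goes to q_1: q_1* = 4 + 1/6·(I − 4p_1 − 4p_2)/p_1.
Discretionary income = 188 − 4·9 − 4·3 = 140; q_2* = 4 + 5/6·140/3 = 42.8889.
At I' = 329: q_2* = 82.0556. Change: 82.0556 − 42.8889 = 39.1667.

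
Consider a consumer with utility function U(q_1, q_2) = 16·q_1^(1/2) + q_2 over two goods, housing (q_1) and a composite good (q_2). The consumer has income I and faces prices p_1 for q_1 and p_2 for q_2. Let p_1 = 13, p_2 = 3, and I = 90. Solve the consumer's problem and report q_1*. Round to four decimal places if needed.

Utility is quasi-linear in q_2; the FOC for q_1 is 8/√q_1 = p_1/p_2.
Solve: √q_1 = 8·p_2/p_1, so q_1*(p_1,p_2) = (8·p_2/p_1)², and q_2* = (I − p_1·q_1*)/p_2.
Plugging in: q_1* = (8·3/13)² = 3.4083.

q_1* = 3.4083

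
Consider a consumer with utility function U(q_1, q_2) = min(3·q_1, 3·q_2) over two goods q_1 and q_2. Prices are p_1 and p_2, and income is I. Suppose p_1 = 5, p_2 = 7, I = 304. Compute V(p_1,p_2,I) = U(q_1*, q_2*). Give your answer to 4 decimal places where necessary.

V = 76

With perfect complements, no substitution: consume in ratio q_1:q_2 = 3:3.
Budget: p_1·q_1 + p_2·q_1 = I, so (3·p_1 + 3·p_2)·q_1 = 3·I.
Demand: q_1*(p_1,p_2,I) = 3·I/(3·p_1 + 3·p_2), q_2* = 3·I/(3·p_1 + 3·p_2).
Here 3·5 + 3·7 = 36, giving q_1* = 25.3333 and q_2* = 25.3333.
Utility at the optimum: U(25.3333, 25.3333) = 76.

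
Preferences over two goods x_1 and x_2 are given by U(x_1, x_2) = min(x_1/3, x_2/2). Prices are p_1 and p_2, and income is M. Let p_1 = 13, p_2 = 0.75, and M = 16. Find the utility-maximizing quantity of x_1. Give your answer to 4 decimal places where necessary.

Demand: x_1*(p_1,p_2,M) = 3·M/(3·p_1 + 2·p_2), x_2* = 2·M/(3·p_1 + 2·p_2).
Here 3·13 + 2·0.75 = 40.5, giving x_1* = 1.1852.

x_1* = 1.1852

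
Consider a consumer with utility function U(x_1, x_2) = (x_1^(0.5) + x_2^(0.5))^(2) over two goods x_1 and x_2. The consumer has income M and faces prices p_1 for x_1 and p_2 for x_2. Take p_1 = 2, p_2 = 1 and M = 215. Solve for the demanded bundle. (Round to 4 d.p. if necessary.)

MRS = MU_x_1/MU_x_2 = (x_2/x_1)^(0.5). Set equal to p_1/p_2.
Solve for the ratio: x_2/x_1 = [p_1/p_2]^(2).
Substitute x_2 = (x_2/x_1)·x_1 into the budget: x_1* = M/(p_1 + p_2·(x_2/x_1)).
Numerically x_2/x_1 = 4, so x_1* = 215/(2 + 1·4) = 35.8333 and x_2* = 4·35.8333 = 143.3333.

x_1* = 35.8333, x_2* = 143.3333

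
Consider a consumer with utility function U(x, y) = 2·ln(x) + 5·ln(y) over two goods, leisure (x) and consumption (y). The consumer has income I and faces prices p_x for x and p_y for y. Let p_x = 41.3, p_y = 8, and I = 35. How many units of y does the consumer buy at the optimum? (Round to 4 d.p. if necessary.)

Tangency: MRS = (2/5)·y/x = p_x/p_y.
Rearranging, p_y·y = (5/2)·p_x·x. Substituting into the budget gives p_x·x·(1 + (5/2)) = I.
Demand: x*(p_x,p_y,I) = 2/7·I/p_x and y* = 5/7·I/p_y.
At p_x=41.3, p_y=8, I=35: y* = 5/7·35/8 = 3.125.

y* = 3.125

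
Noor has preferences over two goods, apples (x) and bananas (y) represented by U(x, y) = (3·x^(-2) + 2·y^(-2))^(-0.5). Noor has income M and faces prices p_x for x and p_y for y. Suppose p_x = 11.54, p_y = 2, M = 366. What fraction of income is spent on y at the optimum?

MU_x ∝ 3·x^(-3), MU_y ∝ 2·y^(-3), so MRS = (3/2)·(y/x)^(3) = p_x/p_y.
Hence y/x = ((2/3)·p_x/p_y)^(1/(3)), i.e. raised to the 1/3 power.
Substitute y = (y/x)·x into the budget: x* = M/(p_x + p_y·(y/x)).
Numerically y/x = 1.566853, so x* = 366/(11.54 + 2·1.566853) = 24.9426 and y* = 1.566853·24.9426 = 39.0813.
Expenditure on y: 2·39.0813 = 78.1627; share = 0.2136.

share on y = 0.2136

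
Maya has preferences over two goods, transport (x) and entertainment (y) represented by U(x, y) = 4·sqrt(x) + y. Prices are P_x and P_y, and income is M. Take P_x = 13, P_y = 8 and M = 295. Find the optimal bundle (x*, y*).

x* = 1.5148, y* = 34.4135

MU_x = 2/√x, MU_y = 1. Tangency: 2/√x = P_x/P_y.
Thus x* = (2·P_y/P_x)² — independent of M — with the rest of income spent on y.
Plugging in: x* = (2·8/13)² = 1.5148, y* = 34.4135.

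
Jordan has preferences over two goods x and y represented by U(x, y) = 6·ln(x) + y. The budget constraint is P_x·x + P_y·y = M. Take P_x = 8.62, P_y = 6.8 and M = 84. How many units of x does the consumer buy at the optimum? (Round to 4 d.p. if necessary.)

Set MRS = P_x/P_y: (6/x)/1 = P_x/P_y.
So x*(P_x,P_y) = 6·P_y/P_x, independent of income; and y* = (M − 6·P_y)/P_y.
At the given prices: x* = 6·6.8/8.62 = 4.7332.

x* = 4.7332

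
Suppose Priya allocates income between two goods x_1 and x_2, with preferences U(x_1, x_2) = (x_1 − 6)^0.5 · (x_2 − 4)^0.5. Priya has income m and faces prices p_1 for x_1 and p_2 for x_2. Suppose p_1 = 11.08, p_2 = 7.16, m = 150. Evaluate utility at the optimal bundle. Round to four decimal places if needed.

V = 3.0808

Substituting into the budget: x_1* = 6 + 0.5·(m − 6·p_1 − 4·p_2)/p_1, and x_2* = 4 + 0.5·(…)/p_2.
Discretionary income = 150 − 6·11.08 − 4·7.16 = 54.88; x_1* = 6 + 0.5·54.88/11.08 = 8.4765; x_2* = 4 + 0.5·54.88/7.16 = 7.8324.
Utility at the optimum: U(8.4765, 7.8324) = 3.0808.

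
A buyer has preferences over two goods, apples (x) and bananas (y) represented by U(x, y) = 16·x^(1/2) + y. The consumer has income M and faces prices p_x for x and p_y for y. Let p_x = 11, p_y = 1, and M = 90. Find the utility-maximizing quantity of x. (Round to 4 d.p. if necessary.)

Solve: √x = 8·p_y/p_x, so x*(p_x,p_y) = (8·p_y/p_x)², and y* = (M − p_x·x*)/p_y.
Plugging in: x* = (8·1/11)² = 0.5289.

x* = 0.5289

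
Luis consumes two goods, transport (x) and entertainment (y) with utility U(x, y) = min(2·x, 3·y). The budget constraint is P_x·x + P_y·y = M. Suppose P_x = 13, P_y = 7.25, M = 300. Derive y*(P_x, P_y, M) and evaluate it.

With perfect complements, no substitution: consume in ratio x:y = 3:2.
Budget: P_x·x + P_y·(2/3)·x = M, so (3·P_x + 2·P_y)·x = 3·M.
Demand: x*(P_x,P_y,M) = 3·M/(3·P_x + 2·P_y), y* = 2·M/(3·P_x + 2·P_y).
Here 3·13 + 2·7.25 = 53.5, giving y* = 11.215.

y* = 11.215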